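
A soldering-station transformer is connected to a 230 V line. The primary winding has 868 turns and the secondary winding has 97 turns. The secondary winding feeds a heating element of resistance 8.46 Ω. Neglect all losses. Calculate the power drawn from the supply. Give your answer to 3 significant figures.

P ≈ 78.1 W

V_s = V_p × N_s/N_p = 230 × 97/868 = 25.703 V.
I_s = V_s/R = 25.703/8.46 = 3.0382 A.
I_p = I_s × N_s/N_p = 3.0382 × 97/868 = 0.33952 A.
P = V_p I_p = 230 × 0.33952 = 78.1 W.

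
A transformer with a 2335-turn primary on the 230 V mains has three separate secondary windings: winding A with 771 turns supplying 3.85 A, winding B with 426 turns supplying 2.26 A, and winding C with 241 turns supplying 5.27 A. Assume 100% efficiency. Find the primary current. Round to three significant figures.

I_p ≈ 2.23 A

V_A = 230 × 771/2335 = 75.944 V; V_B = 230 × 426/2335 = 41.961 V; V_C = 230 × 241/2335 = 23.739 V.
P_out = V_A I_A + V_B I_B + V_C I_C = 75.944×3.85 + 41.961×2.26 + 23.739×5.27 = 292.39 + 94.833 + 125.10 = 512.32 W.
Ideal ⇒ P_in = P_out, so I_p = P_out/V_p = 512.32/230 = 2.23 A.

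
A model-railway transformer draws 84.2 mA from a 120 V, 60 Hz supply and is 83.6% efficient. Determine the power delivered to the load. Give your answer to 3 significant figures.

P_in = V_p I_p = 120 × 0.0842 = 10.104 W.
P_out = η P_in = 0.836 × 10.104 = 8.45 W.

P_out ≈ 8.45 W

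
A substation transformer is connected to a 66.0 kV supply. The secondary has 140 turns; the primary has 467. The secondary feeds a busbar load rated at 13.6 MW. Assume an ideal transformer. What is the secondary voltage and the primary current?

V_s = V_p × N_s/N_p = 66000 × 140/467 = 19786 V.
I_s = P/V_s = 1.36×10^7/19786 = 687.36 A.
I_p = I_s × N_s/N_p = 687.36 × 140/467 = 206 A.

V_s ≈ 19800 V, I_p ≈ 206 A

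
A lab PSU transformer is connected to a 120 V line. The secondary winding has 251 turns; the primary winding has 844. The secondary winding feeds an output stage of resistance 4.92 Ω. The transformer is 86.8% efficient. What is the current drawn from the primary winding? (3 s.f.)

V_s = 120 × 251/844 = 35.687 V.
I_s = V_s/R = 35.687/4.92 = 7.2535 A.
P_out = V_s I_s = 35.687 × 7.2535 = 258.86 W.
P_in = P_out/η = 258.86/0.868 = 298.22 W.
I_p = P_in/V_p = 298.22/120 = 2.49 A.

I_p ≈ 2.49 A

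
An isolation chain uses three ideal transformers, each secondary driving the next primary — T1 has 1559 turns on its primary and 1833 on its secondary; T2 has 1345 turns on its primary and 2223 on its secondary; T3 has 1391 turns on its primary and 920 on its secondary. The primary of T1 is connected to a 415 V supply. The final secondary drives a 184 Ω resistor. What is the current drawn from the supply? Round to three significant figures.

After T1: V = 415.00 × 1833/1559 = 487.94 V.
After T2: V = 487.94 × 2223/1345 = 806.46 V.
After T3: V = 806.46 × 920/1391 = 533.39 V.
I_load = 533.39/184 = 2.8988 A, so P_out = 533.39 × 2.8988 = 1546.2 W.
All ideal ⇒ P_in = P_out, so I_supply = 1546.2/415 = 3.73 A.

I_supply ≈ 3.73 A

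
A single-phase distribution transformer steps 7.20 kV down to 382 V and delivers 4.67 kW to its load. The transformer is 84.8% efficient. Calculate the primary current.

P_in = P_out/η = 4670/0.848 = 5507.1 W.
I_p = P_in/V_p = 5507.1/7200 = 0.765 A.

I_p ≈ 0.765 A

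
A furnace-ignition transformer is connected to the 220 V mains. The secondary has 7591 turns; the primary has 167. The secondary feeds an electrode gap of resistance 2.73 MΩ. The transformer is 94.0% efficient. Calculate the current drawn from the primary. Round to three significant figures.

V_s = 220 × 7591/167 = 10000 V.
I_s = V_s/R = 10000/(2.73×10^6) = 0.0036630 A.
P_out = V_s I_s = 10000 × 0.0036630 = 36.631 W.
P_in = P_out/η = 36.631/0.940 = 38.969 W.
I_p = P_in/V_p = 38.969/220 = 0.177 A.

I_p ≈ 0.177 A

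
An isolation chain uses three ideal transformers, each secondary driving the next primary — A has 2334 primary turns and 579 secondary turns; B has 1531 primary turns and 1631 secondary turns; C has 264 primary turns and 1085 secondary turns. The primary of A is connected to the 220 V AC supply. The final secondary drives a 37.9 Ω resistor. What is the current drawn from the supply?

After A: V = 220.00 × 579/2334 = 54.576 V.
After B: V = 54.576 × 1631/1531 = 58.141 V.
After C: V = 58.141 × 1085/264 = 238.95 V.
I_load = 238.95/37.9 = 6.3047 A, so P_out = 238.95 × 6.3047 = 1506.5 W.
All ideal ⇒ P_in = P_out, so I_supply = 1506.5/220 = 6.85 A.

I_supply ≈ 6.85 A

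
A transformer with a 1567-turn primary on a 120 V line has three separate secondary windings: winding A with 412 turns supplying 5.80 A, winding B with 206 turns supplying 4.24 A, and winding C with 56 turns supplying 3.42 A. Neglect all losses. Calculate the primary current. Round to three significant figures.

V_A = 120 × 412/1567 = 31.551 V; V_B = 120 × 206/1567 = 15.775 V; V_C = 120 × 56/1567 = 4.2884 V.
P_out = V_A I_A + V_B I_B + V_C I_C = 31.551×5.80 + 15.775×4.24 + 4.2884×3.42 = 182.99 + 66.888 + 14.666 = 264.55 W.
Ideal ⇒ P_in = P_out, so I_p = P_out/V_p = 264.55/120 = 2.20 A.

I_p ≈ 2.20 A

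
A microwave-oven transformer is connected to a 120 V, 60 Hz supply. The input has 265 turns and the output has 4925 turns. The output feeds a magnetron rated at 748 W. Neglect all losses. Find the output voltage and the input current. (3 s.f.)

V_out ≈ 2230 V, I_in ≈ 6.23 A

V_out = V_in × N_out/N_in = 120 × 4925/265 = 2230.2 V.
I_out = P/V_out = 748/2230.2 = 0.33540 A.
I_in = I_out × N_out/N_in = 0.33540 × 4925/265 = 6.23 A.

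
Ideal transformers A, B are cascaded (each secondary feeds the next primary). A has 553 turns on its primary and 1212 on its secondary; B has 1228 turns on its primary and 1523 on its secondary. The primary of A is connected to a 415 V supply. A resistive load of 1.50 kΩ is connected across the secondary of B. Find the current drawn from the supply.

Secondary of A: V = 415.00 × 1212/553 = 909.55 V.
Secondary of B: V = 909.55 × 1523/1228 = 1128.0 V.
I_load = 1128.0/1500 = 0.75203 A, so P_out = 1128.0 × 0.75203 = 848.33 W.
All ideal ⇒ P_in = P_out, so I_supply = 848.33/415 = 2.04 A.

I_supply ≈ 2.04 A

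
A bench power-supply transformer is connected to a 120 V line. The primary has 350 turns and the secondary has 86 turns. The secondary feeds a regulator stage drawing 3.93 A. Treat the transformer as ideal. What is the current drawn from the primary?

For an ideal transformer I_p N_p = I_s N_s, so I_p = 3.93 × 86/350 = 0.966 A.

I_p ≈ 0.966 A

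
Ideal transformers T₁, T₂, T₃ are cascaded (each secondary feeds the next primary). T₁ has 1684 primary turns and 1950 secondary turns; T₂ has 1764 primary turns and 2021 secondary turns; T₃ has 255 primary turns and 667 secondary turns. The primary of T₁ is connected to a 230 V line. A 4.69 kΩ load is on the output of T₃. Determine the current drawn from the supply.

After T₁: V = 230.00 × 1950/1684 = 266.33 V.
After T₂: V = 266.33 × 2021/1764 = 305.13 V.
After T₃: V = 305.13 × 667/255 = 798.13 V.
I_load = 798.13/4690 = 0.17018 A, so P_out = 798.13 × 0.17018 = 135.82 W.
All ideal ⇒ P_in = P_out, so I_supply = 135.82/230 = 0.591 A.

I_supply ≈ 0.591 A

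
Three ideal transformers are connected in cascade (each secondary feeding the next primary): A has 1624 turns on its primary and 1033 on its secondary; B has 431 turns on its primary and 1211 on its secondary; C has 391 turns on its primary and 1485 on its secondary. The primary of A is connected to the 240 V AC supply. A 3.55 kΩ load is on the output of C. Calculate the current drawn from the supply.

Secondary of A: V = 240.00 × 1033/1624 = 152.66 V.
Secondary of B: V = 152.66 × 1211/431 = 428.94 V.
Secondary of C: V = 428.94 × 1485/391 = 1629.1 V.
I_load = 1629.1/3550 = 0.45890 A, so P_out = 1629.1 × 0.45890 = 747.58 W.
All ideal ⇒ P_in = P_out, so I_supply = 747.58/240 = 3.11 A.

I_supply ≈ 3.11 A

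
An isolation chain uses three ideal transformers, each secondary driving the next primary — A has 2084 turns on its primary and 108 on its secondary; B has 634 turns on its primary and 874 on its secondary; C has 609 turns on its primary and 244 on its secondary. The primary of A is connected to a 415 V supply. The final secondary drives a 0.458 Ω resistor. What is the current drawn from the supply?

After A: V = 415.00 × 108/2084 = 21.507 V.
After B: V = 21.507 × 874/634 = 29.648 V.
After C: V = 29.648 × 244/609 = 11.879 V.
I_load = 11.879/0.458 = 25.936 A, so P_out = 11.879 × 25.936 = 308.09 W.
All ideal ⇒ P_in = P_out, so I_supply = 308.09/415 = 0.742 A.

I_supply ≈ 0.742 A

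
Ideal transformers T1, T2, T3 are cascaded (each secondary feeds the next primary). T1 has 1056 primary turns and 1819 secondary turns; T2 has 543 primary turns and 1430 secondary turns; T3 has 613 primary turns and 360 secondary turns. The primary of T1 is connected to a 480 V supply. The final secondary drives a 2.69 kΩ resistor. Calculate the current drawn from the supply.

After T1: V = 480.00 × 1819/1056 = 826.82 V.
After T2: V = 826.82 × 1430/543 = 2177.4 V.
After T3: V = 2177.4 × 360/613 = 1278.8 V.
I_load = 1278.8/2690 = 0.47537 A, so P_out = 1278.8 × 0.47537 = 607.89 W.
All ideal ⇒ P_in = P_out, so I_supply = 607.89/480 = 1.27 A.

I_supply ≈ 1.27 A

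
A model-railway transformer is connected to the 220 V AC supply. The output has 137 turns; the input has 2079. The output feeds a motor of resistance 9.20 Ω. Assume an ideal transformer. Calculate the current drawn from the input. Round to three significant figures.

I_in ≈ 0.104 A

V_out = V_in × N_out/N_in = 220 × 137/2079 = 14.497 V.
I_out = V_out/R = 14.497/9.20 = 1.5758 A.
For an ideal transformer I_in N_in = I_out N_out, so I_in = 1.5758 × 137/2079 = 0.104 A.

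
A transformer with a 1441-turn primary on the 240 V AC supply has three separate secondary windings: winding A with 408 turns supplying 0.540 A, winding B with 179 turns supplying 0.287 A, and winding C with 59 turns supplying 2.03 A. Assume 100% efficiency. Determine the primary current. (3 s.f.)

I_p ≈ 0.272 A

V_A = 240 × 408/1441 = 67.953 V; V_B = 240 × 179/1441 = 29.813 V; V_C = 240 × 59/1441 = 9.8265 V.
P_out = V_A I_A + V_B I_B + V_C I_C = 67.953×0.540 + 29.813×0.287 + 9.8265×2.03 = 36.695 + 8.5562 + 19.948 = 65.199 W.
Ideal ⇒ P_in = P_out, so I_p = P_out/V_p = 65.199/240 = 0.272 A.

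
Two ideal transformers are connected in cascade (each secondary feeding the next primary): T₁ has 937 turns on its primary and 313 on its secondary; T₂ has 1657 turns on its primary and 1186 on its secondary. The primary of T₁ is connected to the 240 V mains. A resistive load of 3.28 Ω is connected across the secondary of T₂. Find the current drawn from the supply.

Secondary of T₁: V = 240.00 × 313/937 = 80.171 V.
Secondary of T₂: V = 80.171 × 1186/1657 = 57.382 V.
I_load = 57.382/3.28 = 17.495 A, so P_out = 57.382 × 17.495 = 1003.9 W.
All ideal ⇒ P_in = P_out, so I_supply = 1003.9/240 = 4.18 A.

I_supply ≈ 4.18 A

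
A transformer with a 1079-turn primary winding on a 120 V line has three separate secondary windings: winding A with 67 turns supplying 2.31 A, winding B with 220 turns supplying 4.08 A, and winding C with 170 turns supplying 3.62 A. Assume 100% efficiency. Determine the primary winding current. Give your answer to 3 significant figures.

V_A = 120 × 67/1079 = 7.4513 V; V_B = 120 × 220/1079 = 24.467 V; V_C = 120 × 170/1079 = 18.906 V.
P_out = V_A I_A + V_B I_B + V_C I_C = 7.4513×2.31 + 24.467×4.08 + 18.906×3.62 = 17.213 + 99.826 + 68.441 = 185.48 W.
Ideal ⇒ P_in = P_out, so I_p = P_out/V_p = 185.48/120 = 1.55 A.

I_p ≈ 1.55 A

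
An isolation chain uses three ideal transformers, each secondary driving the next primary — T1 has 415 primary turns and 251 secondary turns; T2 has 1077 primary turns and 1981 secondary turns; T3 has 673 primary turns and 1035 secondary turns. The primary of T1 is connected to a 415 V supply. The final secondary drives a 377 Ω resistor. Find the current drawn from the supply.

After T1: V = 415.00 × 251/415 = 251.00 V.
After T2: V = 251.00 × 1981/1077 = 461.68 V.
After T3: V = 461.68 × 1035/673 = 710.02 V.
I_load = 710.02/377 = 1.8833 A, so P_out = 710.02 × 1.8833 = 1337.2 W.
All ideal ⇒ P_in = P_out, so I_supply = 1337.2/415 = 3.22 A.

I_supply ≈ 3.22 A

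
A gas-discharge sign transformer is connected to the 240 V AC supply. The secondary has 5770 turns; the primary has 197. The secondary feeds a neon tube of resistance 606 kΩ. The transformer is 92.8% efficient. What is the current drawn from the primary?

V_s = 240 × 5770/197 = 7029.4 V.
I_s = V_s/R = 7029.4/606000 = 0.011600 A.
P_out = V_s I_s = 7029.4 × 0.011600 = 81.540 W.
P_in = P_out/η = 81.540/0.928 = 87.866 W.
I_p = P_in/V_p = 87.866/240 = 0.366 A.

I_p ≈ 0.366 A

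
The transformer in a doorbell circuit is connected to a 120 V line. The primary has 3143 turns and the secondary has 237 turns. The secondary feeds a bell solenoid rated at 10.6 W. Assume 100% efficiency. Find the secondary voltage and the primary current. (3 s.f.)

V_s ≈ 9.05 V, I_p ≈ 0.0883 A

V_s = V_p × N_s/N_p = 120 × 237/3143 = 9.0487 V.
I_s = P/V_s = 10.6/9.0487 = 1.1714 A.
I_p = I_s × N_s/N_p = 1.1714 × 237/3143 = 0.0883 A.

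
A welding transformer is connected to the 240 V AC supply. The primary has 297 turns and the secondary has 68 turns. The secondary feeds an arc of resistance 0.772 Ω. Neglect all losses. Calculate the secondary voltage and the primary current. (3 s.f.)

V_s = V_p × N_s/N_p = 240 × 68/297 = 54.949 V.
I_s = V_s/R = 54.949/0.772 = 71.178 A.
I_p = I_s × N_s/N_p = 71.178 × 68/297 = 16.3 A.

V_s ≈ 54.9 V, I_p ≈ 16.3 A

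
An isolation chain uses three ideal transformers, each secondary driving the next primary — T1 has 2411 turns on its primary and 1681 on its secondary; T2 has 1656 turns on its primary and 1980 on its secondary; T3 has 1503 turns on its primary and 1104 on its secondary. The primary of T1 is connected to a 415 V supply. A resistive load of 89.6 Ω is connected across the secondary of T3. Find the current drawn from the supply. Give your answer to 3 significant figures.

After T1: V = 415.00 × 1681/2411 = 289.35 V.
After T2: V = 289.35 × 1980/1656 = 345.96 V.
After T3: V = 345.96 × 1104/1503 = 254.12 V.
I_load = 254.12/89.6 = 2.8361 A, so P_out = 254.12 × 2.8361 = 720.71 W.
All ideal ⇒ P_in = P_out, so I_supply = 720.71/415 = 1.74 A.

I_supply ≈ 1.74 A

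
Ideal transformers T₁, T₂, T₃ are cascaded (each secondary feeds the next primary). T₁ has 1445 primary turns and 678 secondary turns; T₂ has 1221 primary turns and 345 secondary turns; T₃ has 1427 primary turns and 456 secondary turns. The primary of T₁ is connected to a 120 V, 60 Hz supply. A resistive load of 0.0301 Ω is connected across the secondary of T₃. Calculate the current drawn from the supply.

Secondary of T₁: V = 120.00 × 678/1445 = 56.304 V.
Secondary of T₂: V = 56.304 × 345/1221 = 15.909 V.
Secondary of T₃: V = 15.909 × 456/1427 = 5.0838 V.
I_load = 5.0838/0.0301 = 168.90 A, so P_out = 5.0838 × 168.90 = 858.63 W.
All ideal ⇒ P_in = P_out, so I_supply = 858.63/120 = 7.16 A.

I_supply ≈ 7.16 A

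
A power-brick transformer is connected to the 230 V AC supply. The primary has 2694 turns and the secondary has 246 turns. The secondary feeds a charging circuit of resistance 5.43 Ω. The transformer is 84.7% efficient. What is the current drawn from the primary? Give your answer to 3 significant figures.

V_s = 230 × 246/2694 = 21.002 V.
I_s = V_s/R = 21.002/5.43 = 3.8678 A.
P_out = V_s I_s = 21.002 × 3.8678 = 81.233 W.
P_in = P_out/η = 81.233/0.847 = 95.906 W.
I_p = P_in/V_p = 95.906/230 = 0.417 A.

I_p ≈ 0.417 A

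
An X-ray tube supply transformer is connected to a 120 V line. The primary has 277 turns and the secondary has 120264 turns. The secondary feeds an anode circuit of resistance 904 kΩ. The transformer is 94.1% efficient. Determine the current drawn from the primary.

V_s = 120 × 120264/277 = 52100 V.
I_s = V_s/R = 52100/904000 = 0.057633 A.
P_out = V_s I_s = 52100 × 0.057633 = 3002.7 W.
P_in = P_out/η = 3002.7/0.941 = 3190.9 W.
I_p = P_in/V_p = 3190.9/120 = 26.6 A.

I_p ≈ 26.6 A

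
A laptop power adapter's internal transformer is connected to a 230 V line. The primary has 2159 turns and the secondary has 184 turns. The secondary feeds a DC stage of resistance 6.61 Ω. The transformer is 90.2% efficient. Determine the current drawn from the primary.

I_p ≈ 0.280 A

V_s = 230 × 184/2159 = 19.602 V.
I_s = V_s/R = 19.602/6.61 = 2.9655 A.
P_out = V_s I_s = 19.602 × 2.9655 = 58.128 W.
P_in = P_out/η = 58.128/0.902 = 64.443 W.
I_p = P_in/V_p = 64.443/230 = 0.280 A.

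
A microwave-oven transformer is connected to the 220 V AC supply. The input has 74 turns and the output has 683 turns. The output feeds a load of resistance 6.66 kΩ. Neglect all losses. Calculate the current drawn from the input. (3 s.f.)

I_in ≈ 2.81 A

V_out = V_in × N_out/N_in = 220 × 683/74 = 2030.5 V.
I_out = V_out/R = 2030.5/6660 = 0.30489 A.
For an ideal transformer I_in N_in = I_out N_out, so I_in = 0.30489 × 683/74 = 2.81 A.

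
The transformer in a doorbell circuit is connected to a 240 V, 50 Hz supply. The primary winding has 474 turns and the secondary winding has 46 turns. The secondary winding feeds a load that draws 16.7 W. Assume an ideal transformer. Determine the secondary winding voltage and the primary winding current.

V_s = V_p × N_s/N_p = 240 × 46/474 = 23.291 V.
I_s = P/V_s = 16.7/23.291 = 0.71701 A.
I_p = I_s × N_s/N_p = 0.71701 × 46/474 = 0.0696 A.

V_s ≈ 23.3 V, I_p ≈ 0.0696 A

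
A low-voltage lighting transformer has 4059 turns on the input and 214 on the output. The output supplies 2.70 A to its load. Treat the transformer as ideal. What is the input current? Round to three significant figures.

I_in ≈ 0.142 A

For an ideal transformer I_in/I_out = N_out/N_in, so I_in = 2.70 × 214/4059 = 0.142 A.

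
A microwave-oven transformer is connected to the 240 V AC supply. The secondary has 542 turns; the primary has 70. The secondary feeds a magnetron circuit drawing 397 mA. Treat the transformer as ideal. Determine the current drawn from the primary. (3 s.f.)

For an ideal transformer I_p N_p = I_s N_s, so I_p = 0.397 × 542/70 = 3.07 A.

I_p ≈ 3.07 A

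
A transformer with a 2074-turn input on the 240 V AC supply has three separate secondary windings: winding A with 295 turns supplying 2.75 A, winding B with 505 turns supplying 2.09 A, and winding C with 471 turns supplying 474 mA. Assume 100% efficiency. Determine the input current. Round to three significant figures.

I_in ≈ 1.01 A

V_A = 240 × 295/2074 = 34.137 V; V_B = 240 × 505/2074 = 58.438 V; V_C = 240 × 471/2074 = 54.503 V.
P_out = V_A I_A + V_B I_B + V_C I_C = 34.137×2.75 + 58.438×2.09 + 54.503×0.474 = 93.877 + 122.14 + 25.835 = 241.85 W.
Ideal ⇒ P_in = P_out, so I_in = P_out/V_in = 241.85/240 = 1.01 A.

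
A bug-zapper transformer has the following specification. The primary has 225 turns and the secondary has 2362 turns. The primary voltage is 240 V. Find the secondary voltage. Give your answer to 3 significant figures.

V_s ≈ 2520 V

V_s/V_p = N_s/N_p, so V_s = 240 × 2362/225 = 2520 V.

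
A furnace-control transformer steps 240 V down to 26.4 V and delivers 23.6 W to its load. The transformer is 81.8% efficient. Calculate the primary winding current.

P_in = P_out/η = 23.6/0.818 = 28.851 W.
I_p = P_in/V_p = 28.851/240 = 0.120 A.

I_p ≈ 0.120 A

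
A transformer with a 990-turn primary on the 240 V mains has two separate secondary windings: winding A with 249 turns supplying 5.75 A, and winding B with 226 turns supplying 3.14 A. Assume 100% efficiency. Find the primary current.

V_A = 240 × 249/990 = 60.364 V; V_B = 240 × 226/990 = 54.788 V.
P_out = V_A I_A + V_B I_B = 60.364×5.75 + 54.788×3.14 = 347.09 + 172.03 = 519.12 W.
Ideal ⇒ P_in = P_out, so I_p = P_out/V_p = 519.12/240 = 2.16 A.

I_p ≈ 2.16 A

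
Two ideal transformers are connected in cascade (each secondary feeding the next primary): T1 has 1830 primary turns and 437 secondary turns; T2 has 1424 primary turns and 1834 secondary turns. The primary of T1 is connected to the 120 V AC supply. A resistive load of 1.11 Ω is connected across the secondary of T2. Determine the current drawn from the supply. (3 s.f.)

After T1: V = 120.00 × 437/1830 = 28.656 V.
After T2: V = 28.656 × 1834/1424 = 36.906 V.
I_load = 36.906/1.11 = 33.249 A, so P_out = 36.906 × 33.249 = 1227.1 W.
All ideal ⇒ P_in = P_out, so I_supply = 1227.1/120 = 10.2 A.

I_supply ≈ 10.2 A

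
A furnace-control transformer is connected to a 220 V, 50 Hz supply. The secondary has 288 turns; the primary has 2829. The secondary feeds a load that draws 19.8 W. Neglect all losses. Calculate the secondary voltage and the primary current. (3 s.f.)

V_s = V_p × N_s/N_p = 220 × 288/2829 = 22.397 V.
I_s = P/V_s = 19.8/22.397 = 0.88406 A.
I_p = I_s × N_s/N_p = 0.88406 × 288/2829 = 0.0900 A.

V_s ≈ 22.4 V, I_p ≈ 0.0900 A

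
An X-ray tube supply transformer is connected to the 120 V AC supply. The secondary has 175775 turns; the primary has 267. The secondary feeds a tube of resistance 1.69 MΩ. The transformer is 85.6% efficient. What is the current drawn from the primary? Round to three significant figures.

V_s = 120 × 175775/267 = 79000 V.
I_s = V_s/R = 79000/(1.69×10^6) = 0.046746 A.
P_out = V_s I_s = 79000 × 0.046746 = 3692.9 W.
P_in = P_out/η = 3692.9/0.856 = 4314.1 W.
I_p = P_in/V_p = 4314.1/120 = 36.0 A.

I_p ≈ 36.0 A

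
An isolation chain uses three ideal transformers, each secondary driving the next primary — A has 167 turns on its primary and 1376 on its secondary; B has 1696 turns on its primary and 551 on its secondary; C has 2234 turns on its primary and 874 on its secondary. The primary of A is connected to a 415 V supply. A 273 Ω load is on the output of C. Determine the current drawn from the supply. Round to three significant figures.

Secondary of A: V = 415.00 × 1376/167 = 3419.4 V.
Secondary of B: V = 3419.4 × 551/1696 = 1110.9 V.
Secondary of C: V = 1110.9 × 874/2234 = 434.61 V.
I_load = 434.61/273 = 1.5920 A, so P_out = 434.61 × 1.5920 = 691.90 W.
All ideal ⇒ P_in = P_out, so I_supply = 691.90/415 = 1.67 A.

I_supply ≈ 1.67 A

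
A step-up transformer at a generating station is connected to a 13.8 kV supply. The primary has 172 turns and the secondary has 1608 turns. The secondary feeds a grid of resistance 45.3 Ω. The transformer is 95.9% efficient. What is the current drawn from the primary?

I_p ≈ 27800 A

V_s = 13800 × 1608/172 = 129010 V.
I_s = V_s/R = 129010/45.3 = 2848.0 A.
P_out = V_s I_s = 129010 × 2848.0 = 3.6743×10^8 W.
P_in = P_out/η = 3.6743×10^8/0.959 = 3.8314×10^8 W.
I_p = P_in/V_p = 3.8314×10^8/13800 = 27800 A.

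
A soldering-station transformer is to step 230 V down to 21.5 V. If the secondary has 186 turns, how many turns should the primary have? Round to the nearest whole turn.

N_p = 1990 turns

N_p/N_s = V_p/V_s, so N_p = 186 × 230/21.5 = 1989.8 ≈ 1990 turns.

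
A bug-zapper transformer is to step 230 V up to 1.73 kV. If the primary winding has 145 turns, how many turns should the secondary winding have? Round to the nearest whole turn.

N_s/N_p = V_s/V_p, so N_s = 145 × 1730/230 = 1090.7 ≈ 1091 turns.

N_s = 1091 turns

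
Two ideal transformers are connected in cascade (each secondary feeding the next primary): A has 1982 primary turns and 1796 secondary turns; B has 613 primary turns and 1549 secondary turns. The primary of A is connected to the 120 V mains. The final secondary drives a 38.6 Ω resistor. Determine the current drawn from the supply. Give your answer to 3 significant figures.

I_supply ≈ 16.3 A

After A: V = 120.00 × 1796/1982 = 108.74 V.
After B: V = 108.74 × 1549/613 = 274.77 V.
I_load = 274.77/38.6 = 7.1185 A, so P_out = 274.77 × 7.1185 = 1956.0 W.
All ideal ⇒ P_in = P_out, so I_supply = 1956.0/120 = 16.3 A.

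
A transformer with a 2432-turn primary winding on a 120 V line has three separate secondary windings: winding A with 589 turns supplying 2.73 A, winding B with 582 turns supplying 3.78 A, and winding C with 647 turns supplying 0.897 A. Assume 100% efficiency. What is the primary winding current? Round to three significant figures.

V_A = 120 × 589/2432 = 29.062 V; V_B = 120 × 582/2432 = 28.717 V; V_C = 120 × 647/2432 = 31.924 V.
P_out = V_A I_A + V_B I_B + V_C I_C = 29.062×2.73 + 28.717×3.78 + 31.924×0.897 = 79.341 + 108.55 + 28.636 = 216.53 W.
Ideal ⇒ P_in = P_out, so I_p = P_out/V_p = 216.53/120 = 1.80 A.

I_p ≈ 1.80 A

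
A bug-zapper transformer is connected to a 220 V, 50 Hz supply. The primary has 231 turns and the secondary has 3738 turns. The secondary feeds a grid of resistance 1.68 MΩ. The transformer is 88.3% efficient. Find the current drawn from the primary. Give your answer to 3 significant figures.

V_s = 220 × 3738/231 = 3560.0 V.
I_s = V_s/R = 3560.0/(1.68×10^6) = 0.0021190 A.
P_out = V_s I_s = 3560.0 × 0.0021190 = 7.5438 W.
P_in = P_out/η = 7.5438/0.883 = 8.5434 W.
I_p = P_in/V_p = 8.5434/220 = 0.0388 A.

I_p ≈ 0.0388 A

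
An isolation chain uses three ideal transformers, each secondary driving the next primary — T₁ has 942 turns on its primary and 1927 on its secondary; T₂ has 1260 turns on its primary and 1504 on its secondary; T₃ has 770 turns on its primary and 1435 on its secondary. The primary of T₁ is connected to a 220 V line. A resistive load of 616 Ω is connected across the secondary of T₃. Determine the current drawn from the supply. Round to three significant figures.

I_supply ≈ 7.40 A

Secondary of T₁: V = 220.00 × 1927/942 = 450.04 V.
Secondary of T₂: V = 450.04 × 1504/1260 = 537.19 V.
Secondary of T₃: V = 537.19 × 1435/770 = 1001.1 V.
I_load = 1001.1/616 = 1.6252 A, so P_out = 1001.1 × 1.6252 = 1627.1 W.
All ideal ⇒ P_in = P_out, so I_supply = 1627.1/220 = 7.40 A.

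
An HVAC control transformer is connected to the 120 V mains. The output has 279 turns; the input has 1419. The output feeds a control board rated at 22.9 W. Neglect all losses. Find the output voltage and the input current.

V_out ≈ 23.6 V, I_in ≈ 0.191 A

V_out = V_in × N_out/N_in = 120 × 279/1419 = 23.594 V.
I_out = P/V_out = 22.9/23.594 = 0.97058 A.
I_in = I_out × N_out/N_in = 0.97058 × 279/1419 = 0.191 A.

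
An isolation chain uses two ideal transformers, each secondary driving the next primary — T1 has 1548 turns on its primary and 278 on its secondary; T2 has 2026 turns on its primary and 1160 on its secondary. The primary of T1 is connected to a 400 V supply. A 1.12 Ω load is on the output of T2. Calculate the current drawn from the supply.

Secondary of T1: V = 400.00 × 278/1548 = 71.835 V.
Secondary of T2: V = 71.835 × 1160/2026 = 41.129 V.
I_load = 41.129/1.12 = 36.723 A, so P_out = 41.129 × 36.723 = 1510.4 W.
All ideal ⇒ P_in = P_out, so I_supply = 1510.4/400 = 3.78 A.

I_supply ≈ 3.78 A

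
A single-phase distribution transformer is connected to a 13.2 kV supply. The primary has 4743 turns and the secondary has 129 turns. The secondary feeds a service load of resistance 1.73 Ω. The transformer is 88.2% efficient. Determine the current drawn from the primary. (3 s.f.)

V_s = 13200 × 129/4743 = 359.01 V.
I_s = V_s/R = 359.01/1.73 = 207.52 A.
P_out = V_s I_s = 359.01 × 207.52 = 74503 W.
P_in = P_out/η = 74503/0.882 = 84471 W.
I_p = P_in/V_p = 84471/13200 = 6.40 A.

I_p ≈ 6.40 A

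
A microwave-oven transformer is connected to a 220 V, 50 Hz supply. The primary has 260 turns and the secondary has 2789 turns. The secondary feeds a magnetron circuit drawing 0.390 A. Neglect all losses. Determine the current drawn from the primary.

For an ideal transformer I_p N_p = I_s N_s, so I_p = 0.390 × 2789/260 = 4.18 A.

I_p ≈ 4.18 A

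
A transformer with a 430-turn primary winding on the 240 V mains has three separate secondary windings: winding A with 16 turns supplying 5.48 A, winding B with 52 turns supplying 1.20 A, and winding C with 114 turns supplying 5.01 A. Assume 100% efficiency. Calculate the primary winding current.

V_A = 240 × 16/430 = 8.9302 V; V_B = 240 × 52/430 = 29.023 V; V_C = 240 × 114/430 = 63.628 V.
P_out = V_A I_A + V_B I_B + V_C I_C = 8.9302×5.48 + 29.023×1.20 + 63.628×5.01 = 48.938 + 34.828 + 318.78 = 402.54 W.
Ideal ⇒ P_in = P_out, so I_p = P_out/V_p = 402.54/240 = 1.68 A.

I_p ≈ 1.68 A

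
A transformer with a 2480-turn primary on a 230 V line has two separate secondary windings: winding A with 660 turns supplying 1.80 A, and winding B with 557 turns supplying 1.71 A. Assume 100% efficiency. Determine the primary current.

V_A = 230 × 660/2480 = 61.210 V; V_B = 230 × 557/2480 = 51.657 V.
P_out = V_A I_A + V_B I_B = 61.210×1.80 + 51.657×1.71 = 110.18 + 88.334 = 198.51 W.
Ideal ⇒ P_in = P_out, so I_p = P_out/V_p = 198.51/230 = 0.863 A.

I_p ≈ 0.863 A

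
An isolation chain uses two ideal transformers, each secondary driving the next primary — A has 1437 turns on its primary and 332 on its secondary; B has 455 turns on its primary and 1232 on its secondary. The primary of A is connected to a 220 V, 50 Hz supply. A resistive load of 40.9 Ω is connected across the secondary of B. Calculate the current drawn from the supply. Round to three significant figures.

Secondary of A: V = 220.00 × 332/1437 = 50.828 V.
Secondary of B: V = 50.828 × 1232/455 = 137.63 V.
I_load = 137.63/40.9 = 3.3650 A, so P_out = 137.63 × 3.3650 = 463.11 W.
All ideal ⇒ P_in = P_out, so I_supply = 463.11/220 = 2.11 A.

I_supply ≈ 2.11 A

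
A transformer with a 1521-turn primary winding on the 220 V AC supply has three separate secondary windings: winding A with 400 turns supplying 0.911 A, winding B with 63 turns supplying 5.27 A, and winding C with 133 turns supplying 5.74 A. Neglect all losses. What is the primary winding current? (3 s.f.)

I_p ≈ 0.960 A

V_A = 220 × 400/1521 = 57.857 V; V_B = 220 × 63/1521 = 9.1124 V; V_C = 220 × 133/1521 = 19.237 V.
P_out = V_A I_A + V_B I_B + V_C I_C = 57.857×0.911 + 9.1124×5.27 + 19.237×5.74 = 52.707 + 48.022 + 110.42 = 211.15 W.
Ideal ⇒ P_in = P_out, so I_p = P_out/V_p = 211.15/220 = 0.960 A.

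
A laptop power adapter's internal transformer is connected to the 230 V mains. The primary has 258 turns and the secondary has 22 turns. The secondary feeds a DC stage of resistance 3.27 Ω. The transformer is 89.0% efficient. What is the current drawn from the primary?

V_s = 230 × 22/258 = 19.612 V.
I_s = V_s/R = 19.612/3.27 = 5.9977 A.
P_out = V_s I_s = 19.612 × 5.9977 = 117.63 W.
P_in = P_out/η = 117.63/0.890 = 132.17 W.
I_p = P_in/V_p = 132.17/230 = 0.575 A.

I_p ≈ 0.575 A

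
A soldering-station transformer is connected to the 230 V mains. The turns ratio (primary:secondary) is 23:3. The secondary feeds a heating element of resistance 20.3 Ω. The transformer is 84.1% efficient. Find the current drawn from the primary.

I_p ≈ 0.229 A

V_s = 230 × 3/23 = 30.000 V.
I_s = V_s/R = 30.000/20.3 = 1.4778 A.
P_out = V_s I_s = 30.000 × 1.4778 = 44.335 W.
P_in = P_out/η = 44.335/0.841 = 52.717 W.
I_p = P_in/V_p = 52.717/230 = 0.229 A.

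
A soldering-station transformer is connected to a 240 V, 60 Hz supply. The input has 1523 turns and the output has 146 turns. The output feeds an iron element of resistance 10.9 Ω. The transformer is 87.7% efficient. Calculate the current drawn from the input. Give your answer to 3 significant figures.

V_out = 240 × 146/1523 = 23.007 V.
I_out = V_out/R = 23.007/10.9 = 2.1108 A.
P_out = V_out I_out = 23.007 × 2.1108 = 48.563 W.
P_in = P_out/η = 48.563/0.877 = 55.374 W.
I_in = P_in/V_in = 55.374/240 = 0.231 A.

I_in ≈ 0.231 A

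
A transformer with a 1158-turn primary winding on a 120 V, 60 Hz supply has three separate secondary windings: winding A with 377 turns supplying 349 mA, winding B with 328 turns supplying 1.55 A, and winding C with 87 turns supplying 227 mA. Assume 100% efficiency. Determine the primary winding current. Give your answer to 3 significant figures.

I_p ≈ 0.570 A

V_A = 120 × 377/1158 = 39.067 V; V_B = 120 × 328/1158 = 33.990 V; V_C = 120 × 87/1158 = 9.0155 V.
P_out = V_A I_A + V_B I_B + V_C I_C = 39.067×0.349 + 33.990×1.55 + 9.0155×0.227 = 13.635 + 52.684 + 2.0465 = 68.365 W.
Ideal ⇒ P_in = P_out, so I_p = P_out/V_p = 68.365/120 = 0.570 A.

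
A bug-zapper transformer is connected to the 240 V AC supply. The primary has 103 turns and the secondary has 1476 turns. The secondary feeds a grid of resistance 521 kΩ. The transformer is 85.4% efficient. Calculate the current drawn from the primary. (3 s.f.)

I_p ≈ 0.111 A

V_s = 240 × 1476/103 = 3439.2 V.
I_s = V_s/R = 3439.2/521000 = 0.0066012 A.
P_out = V_s I_s = 3439.2 × 0.0066012 = 22.703 W.
P_in = P_out/η = 22.703/0.854 = 26.584 W.
I_p = P_in/V_p = 26.584/240 = 0.111 A.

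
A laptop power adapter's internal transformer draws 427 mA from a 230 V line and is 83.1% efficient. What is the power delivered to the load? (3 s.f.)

P_in = V_p I_p = 230 × 0.427 = 98.210 W.
P_out = η P_in = 0.831 × 98.210 = 81.6 W.

P_out ≈ 81.6 W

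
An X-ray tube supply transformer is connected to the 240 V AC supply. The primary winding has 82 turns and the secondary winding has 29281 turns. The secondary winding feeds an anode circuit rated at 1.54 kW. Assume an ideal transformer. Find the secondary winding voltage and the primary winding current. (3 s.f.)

V_s = V_p × N_s/N_p = 240 × 29281/82 = 85700 V.
I_s = P/V_s = 1540/85700 = 0.017970 A.
I_p = I_s × N_s/N_p = 0.017970 × 29281/82 = 6.42 A.

V_s ≈ 85700 V, I_p ≈ 6.42 A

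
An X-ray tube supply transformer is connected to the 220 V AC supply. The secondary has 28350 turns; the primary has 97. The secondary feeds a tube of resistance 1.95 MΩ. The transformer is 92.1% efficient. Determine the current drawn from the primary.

I_p ≈ 10.5 A

V_s = 220 × 28350/97 = 64299 V.
I_s = V_s/R = 64299/(1.95×10^6) = 0.032974 A.
P_out = V_s I_s = 64299 × 0.032974 = 2120.2 W.
P_in = P_out/η = 2120.2/0.921 = 2302.0 W.
I_p = P_in/V_p = 2302.0/220 = 10.5 A.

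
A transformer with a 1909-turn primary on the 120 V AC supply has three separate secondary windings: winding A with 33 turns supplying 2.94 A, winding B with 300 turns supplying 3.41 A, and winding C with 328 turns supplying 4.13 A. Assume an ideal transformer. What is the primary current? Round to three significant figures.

V_A = 120 × 33/1909 = 2.0744 V; V_B = 120 × 300/1909 = 18.858 V; V_C = 120 × 328/1909 = 20.618 V.
P_out = V_A I_A + V_B I_B + V_C I_C = 2.0744×2.94 + 18.858×3.41 + 20.618×4.13 = 6.0987 + 64.306 + 85.153 = 155.56 W.
Ideal ⇒ P_in = P_out, so I_p = P_out/V_p = 155.56/120 = 1.30 A.

I_p ≈ 1.30 A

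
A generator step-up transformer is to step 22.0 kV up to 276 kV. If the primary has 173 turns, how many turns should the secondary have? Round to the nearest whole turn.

N_s = 2170 turns

N_s/N_p = V_s/V_p, so N_s = 173 × 276000/22000 = 2170.4 ≈ 2170 turns.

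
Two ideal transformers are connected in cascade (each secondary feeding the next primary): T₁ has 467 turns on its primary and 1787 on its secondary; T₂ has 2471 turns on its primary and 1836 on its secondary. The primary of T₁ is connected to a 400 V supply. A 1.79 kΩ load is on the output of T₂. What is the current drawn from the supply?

I_supply ≈ 1.81 A

After T₁: V = 400.00 × 1787/467 = 1530.6 V.
After T₂: V = 1530.6 × 1836/2471 = 1137.3 V.
I_load = 1137.3/1790 = 0.63535 A, so P_out = 1137.3 × 0.63535 = 722.57 W.
All ideal ⇒ P_in = P_out, so I_supply = 722.57/400 = 1.81 A.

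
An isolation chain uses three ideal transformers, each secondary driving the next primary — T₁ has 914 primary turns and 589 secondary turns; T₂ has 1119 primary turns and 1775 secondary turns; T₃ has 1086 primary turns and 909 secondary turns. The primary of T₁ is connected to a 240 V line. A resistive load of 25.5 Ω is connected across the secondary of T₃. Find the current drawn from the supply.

I_supply ≈ 6.89 A

Secondary of T₁: V = 240.00 × 589/914 = 154.66 V.
Secondary of T₂: V = 154.66 × 1775/1119 = 245.33 V.
Secondary of T₃: V = 245.33 × 909/1086 = 205.34 V.
I_load = 205.34/25.5 = 8.0527 A, so P_out = 205.34 × 8.0527 = 1653.6 W.
All ideal ⇒ P_in = P_out, so I_supply = 1653.6/240 = 6.89 A.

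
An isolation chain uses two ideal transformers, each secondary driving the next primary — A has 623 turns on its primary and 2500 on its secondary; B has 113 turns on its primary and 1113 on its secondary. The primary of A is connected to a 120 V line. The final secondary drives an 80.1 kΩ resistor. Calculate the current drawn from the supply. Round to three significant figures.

I_supply ≈ 2.34 A

Secondary of A: V = 120.00 × 2500/623 = 481.54 V.
Secondary of B: V = 481.54 × 1113/113 = 4743.0 V.
I_load = 4743.0/80100 = 0.059213 A, so P_out = 4743.0 × 0.059213 = 280.85 W.
All ideal ⇒ P_in = P_out, so I_supply = 280.85/120 = 2.34 A.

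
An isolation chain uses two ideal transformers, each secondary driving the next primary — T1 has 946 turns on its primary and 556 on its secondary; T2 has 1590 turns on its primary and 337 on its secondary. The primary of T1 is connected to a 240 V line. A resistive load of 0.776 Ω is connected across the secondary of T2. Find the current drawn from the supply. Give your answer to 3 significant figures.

Secondary of T1: V = 240.00 × 556/946 = 141.06 V.
Secondary of T2: V = 141.06 × 337/1590 = 29.897 V.
I_load = 29.897/0.776 = 38.527 A, so P_out = 29.897 × 38.527 = 1151.8 W.
All ideal ⇒ P_in = P_out, so I_supply = 1151.8/240 = 4.80 A.

I_supply ≈ 4.80 A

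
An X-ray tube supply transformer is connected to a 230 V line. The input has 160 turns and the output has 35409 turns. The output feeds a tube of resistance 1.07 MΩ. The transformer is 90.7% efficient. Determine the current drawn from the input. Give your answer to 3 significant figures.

I_in ≈ 11.6 A

V_out = 230 × 35409/160 = 50900 V.
I_out = V_out/R = 50900/(1.07×10^6) = 0.047571 A.
P_out = V_out I_out = 50900 × 0.047571 = 2421.4 W.
P_in = P_out/η = 2421.4/0.907 = 2669.6 W.
I_in = P_in/V_in = 2669.6/230 = 11.6 A.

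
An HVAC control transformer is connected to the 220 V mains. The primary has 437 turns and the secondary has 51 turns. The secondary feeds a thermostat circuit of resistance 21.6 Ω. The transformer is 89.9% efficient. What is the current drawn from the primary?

V_s = 220 × 51/437 = 25.675 V.
I_s = V_s/R = 25.675/21.6 = 1.1887 A.
P_out = V_s I_s = 25.675 × 1.1887 = 30.519 W.
P_in = P_out/η = 30.519/0.899 = 33.948 W.
I_p = P_in/V_p = 33.948/220 = 0.154 A.

I_p ≈ 0.154 A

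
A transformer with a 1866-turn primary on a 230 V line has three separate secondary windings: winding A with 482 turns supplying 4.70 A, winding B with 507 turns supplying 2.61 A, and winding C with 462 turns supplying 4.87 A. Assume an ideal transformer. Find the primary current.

I_p ≈ 3.13 A

V_A = 230 × 482/1866 = 59.411 V; V_B = 230 × 507/1866 = 62.492 V; V_C = 230 × 462/1866 = 56.945 V.
P_out = V_A I_A + V_B I_B + V_C I_C = 59.411×4.70 + 62.492×2.61 + 56.945×4.87 = 279.23 + 163.10 + 277.32 = 719.66 W.
Ideal ⇒ P_in = P_out, so I_p = P_out/V_p = 719.66/230 = 3.13 A.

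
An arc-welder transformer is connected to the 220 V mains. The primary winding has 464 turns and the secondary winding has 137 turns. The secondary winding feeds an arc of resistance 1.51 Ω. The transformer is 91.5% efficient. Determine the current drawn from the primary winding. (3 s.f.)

V_s = 220 × 137/464 = 64.957 V.
I_s = V_s/R = 64.957/1.51 = 43.018 A.
P_out = V_s I_s = 64.957 × 43.018 = 2794.3 W.
P_in = P_out/η = 2794.3/0.915 = 3053.9 W.
I_p = P_in/V_p = 3053.9/220 = 13.9 A.

I_p ≈ 13.9 A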